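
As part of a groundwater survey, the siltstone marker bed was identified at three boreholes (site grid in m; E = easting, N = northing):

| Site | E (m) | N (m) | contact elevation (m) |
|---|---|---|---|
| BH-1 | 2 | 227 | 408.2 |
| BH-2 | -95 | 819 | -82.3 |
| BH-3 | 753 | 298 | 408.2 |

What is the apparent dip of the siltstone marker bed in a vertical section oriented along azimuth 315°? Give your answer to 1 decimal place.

32.3°

Two edge vectors: BH-1→BH-2 = (-97, 592, -490.5), BH-1→BH-3 = (751, 71, 0).
Normal n = (BH-1→BH-2) × (BH-1→BH-3) = (34825.5, -368365.5, -451479).
So ∂z/∂E = −n_x/n_z = 0.07714 and ∂z/∂N = −n_y/n_z = −0.81591.
Unit vector along 315° is (sin 315°, cos 315°) = (-0.7071, 0.7071).
Slope in that direction = a·(-0.7071) + b·(0.7071) = −0.63148.
Apparent dip = arctan|0.63148| = 32.3° (true dip is 39.3°, so apparent ≤ true as expected).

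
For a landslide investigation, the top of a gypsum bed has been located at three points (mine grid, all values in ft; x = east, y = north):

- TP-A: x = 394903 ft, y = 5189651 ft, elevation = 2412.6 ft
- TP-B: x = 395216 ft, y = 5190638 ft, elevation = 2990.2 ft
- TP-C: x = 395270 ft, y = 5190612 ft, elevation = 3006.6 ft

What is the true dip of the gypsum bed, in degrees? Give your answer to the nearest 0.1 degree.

Two edge vectors: TP-A→TP-B = (313, 987, 577.6), TP-A→TP-C = (367, 961, 594).
Normal n = (TP-A→TP-B) × (TP-A→TP-C) = (31204.4, 26057.2, -61436).
So ∂z/∂x = −n_x/n_z = 0.50792 and ∂z/∂y = −n_y/n_z = 0.42414.
Gradient magnitude |∇z| = √(a² + b²) = √(0.25798 + 0.17989) = 0.66172.
True dip = arctan(0.66172) = 33.5°, dipping toward SW (azimuth ≈ 230°).

33.5°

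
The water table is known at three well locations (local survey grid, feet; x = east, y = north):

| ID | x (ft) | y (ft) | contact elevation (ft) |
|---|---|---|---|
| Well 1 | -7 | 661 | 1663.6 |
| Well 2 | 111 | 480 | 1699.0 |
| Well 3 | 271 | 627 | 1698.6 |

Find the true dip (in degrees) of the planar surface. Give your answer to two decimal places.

Two edge vectors: Well 1→Well 2 = (118, -181, 35.4), Well 1→Well 3 = (278, -34, 35).
Normal n = (Well 1→Well 2) × (Well 1→Well 3) = (-5131.4, 5711.2, 46306).
So ∂z/∂x = −n_x/n_z = 0.11082 and ∂z/∂y = −n_y/n_z = −0.12334.
Gradient magnitude |∇z| = √(a² + b²) = √(0.01228 + 0.01521) = 0.16581.
True dip = arctan(0.16581) = 9.41°, dipping toward NW (azimuth ≈ 318°).

9.41°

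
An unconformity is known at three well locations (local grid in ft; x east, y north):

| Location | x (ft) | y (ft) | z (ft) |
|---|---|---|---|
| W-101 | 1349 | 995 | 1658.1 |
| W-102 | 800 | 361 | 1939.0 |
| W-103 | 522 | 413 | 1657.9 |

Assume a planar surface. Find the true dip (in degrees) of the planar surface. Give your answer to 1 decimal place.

Two edge vectors: W-101→W-102 = (-549, -634, 280.9), W-101→W-103 = (-827, -582, -0.2).
Normal n = (W-101→W-102) × (W-101→W-103) = (163610.6, -232414.1, -204800).
So ∂z/∂x = −n_x/n_z = 0.79888 and ∂z/∂y = −n_y/n_z = −1.13483.
Gradient magnitude |∇z| = √(a² + b²) = √(0.63821 + 1.28785) = 1.38783.
True dip = arctan(1.38783) = 54.2°, dipping toward NW (azimuth ≈ 325°).

54.2°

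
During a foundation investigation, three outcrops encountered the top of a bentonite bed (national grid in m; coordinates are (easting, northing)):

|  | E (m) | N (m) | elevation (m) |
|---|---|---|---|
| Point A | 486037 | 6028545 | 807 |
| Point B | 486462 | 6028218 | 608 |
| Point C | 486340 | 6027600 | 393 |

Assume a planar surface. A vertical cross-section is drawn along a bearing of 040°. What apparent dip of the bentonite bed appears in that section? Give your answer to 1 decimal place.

10.3°

Two edge vectors: Point A→Point B = (425, -327, -199), Point A→Point C = (303, -945, -414).
Normal n = (Point A→Point B) × (Point A→Point C) = (-52677, 115653, -302544).
So ∂z/∂E = −n_x/n_z = −0.17411 and ∂z/∂N = −n_y/n_z = 0.38227.
Unit vector along 040° is (sin 40°, cos 40°) = (0.6428, 0.7660).
Slope in that direction = a·(0.6428) + b·(0.7660) = 0.18092.
Apparent dip = arctan|0.18092| = 10.3° (true dip is 22.8°, so apparent ≤ true as expected).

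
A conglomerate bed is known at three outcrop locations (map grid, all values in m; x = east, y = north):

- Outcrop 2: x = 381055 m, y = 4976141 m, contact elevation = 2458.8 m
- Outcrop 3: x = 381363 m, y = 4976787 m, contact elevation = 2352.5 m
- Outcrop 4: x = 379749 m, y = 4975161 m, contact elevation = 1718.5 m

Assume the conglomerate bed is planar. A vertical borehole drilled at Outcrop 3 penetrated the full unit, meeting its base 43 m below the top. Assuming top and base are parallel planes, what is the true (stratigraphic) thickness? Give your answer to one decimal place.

26.6 m

Two edge vectors: Outcrop 2→Outcrop 3 = (308, 646, -106.3), Outcrop 2→Outcrop 4 = (-1306, -980, -740.3).
Normal n = (Outcrop 2→Outcrop 3) × (Outcrop 2→Outcrop 4) = (-582407.8, 366840.2, 541836).
So ∂z/∂x = −n_x/n_z = 1.07488 and ∂z/∂y = −n_y/n_z = −0.67703.
|∇z| = √(a²+b²) = 1.27033, so dip δ = arctan(1.27033) = 51.79°.
True thickness = vertical thickness × cos δ = 43 × cos 51.79° = 26.6 m.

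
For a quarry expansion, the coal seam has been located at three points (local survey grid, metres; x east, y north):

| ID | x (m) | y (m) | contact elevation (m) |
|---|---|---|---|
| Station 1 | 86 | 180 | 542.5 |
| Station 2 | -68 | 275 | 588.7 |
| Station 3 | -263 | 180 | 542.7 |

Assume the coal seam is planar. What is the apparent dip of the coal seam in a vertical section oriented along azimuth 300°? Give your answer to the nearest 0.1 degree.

13.7°

Two edge vectors: Station 1→Station 2 = (-154, 95, 46.2), Station 1→Station 3 = (-349, 0, 0.2).
Normal n = (Station 1→Station 2) × (Station 1→Station 3) = (19, -16093, 33155).
So ∂z/∂x = −n_x/n_z = −0.00057 and ∂z/∂y = −n_y/n_z = 0.48539.
Unit vector along 300° is (sin 300°, cos 300°) = (-0.8660, 0.5000).
Slope in that direction = a·(-0.8660) + b·(0.5000) = 0.24319.
Apparent dip = arctan|0.24319| = 13.7° (true dip is 25.9°, so apparent ≤ true as expected).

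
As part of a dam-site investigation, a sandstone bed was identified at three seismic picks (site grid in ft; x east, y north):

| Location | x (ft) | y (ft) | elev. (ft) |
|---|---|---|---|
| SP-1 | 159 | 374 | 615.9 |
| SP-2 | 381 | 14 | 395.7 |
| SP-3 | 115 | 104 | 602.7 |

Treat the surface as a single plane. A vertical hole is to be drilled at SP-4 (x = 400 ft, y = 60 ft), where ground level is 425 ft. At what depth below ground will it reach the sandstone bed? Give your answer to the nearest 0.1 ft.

Two edge vectors: SP-1→SP-2 = (222, -360, -220.2), SP-1→SP-3 = (-44, -270, -13.2).
Normal n = (SP-1→SP-2) × (SP-1→SP-3) = (-54702, 12619.2, -75780).
So ∂z/∂x = −n_x/n_z = −0.72185 and ∂z/∂y = −n_y/n_z = 0.16652.
Intercept c from SP-1: 615.9 + 114.77 − 62.28 = 668.39.
At (400, 60): z_contact = −288.74 + 9.99 + 668.39 = 389.64 ft.
Depth below ground = 425 − 389.64 = 35.4 ft.

35.4 ft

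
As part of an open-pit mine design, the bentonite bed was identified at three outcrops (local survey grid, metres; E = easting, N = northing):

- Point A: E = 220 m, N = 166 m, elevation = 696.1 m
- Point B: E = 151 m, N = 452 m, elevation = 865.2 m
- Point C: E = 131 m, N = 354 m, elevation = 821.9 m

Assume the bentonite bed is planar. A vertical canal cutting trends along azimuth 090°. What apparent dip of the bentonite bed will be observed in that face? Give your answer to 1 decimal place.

18.5°

Let the plane be z = a·E + b·N + c.
Point B−Point A: −69a + 286b = 169.1;  Point C−Point A: −89a + 188b = 125.8.
Solving gives a = −0.33552, b = 0.51031.
Unit vector along 090° is (sin 90°, cos 90°) = (1.0000, 0.0000).
Slope in that direction = a·(1.0000) + b·(0.0000) = −0.33552.
Apparent dip = arctan|0.33552| = 18.5° (true dip is 31.4°, so apparent ≤ true as expected).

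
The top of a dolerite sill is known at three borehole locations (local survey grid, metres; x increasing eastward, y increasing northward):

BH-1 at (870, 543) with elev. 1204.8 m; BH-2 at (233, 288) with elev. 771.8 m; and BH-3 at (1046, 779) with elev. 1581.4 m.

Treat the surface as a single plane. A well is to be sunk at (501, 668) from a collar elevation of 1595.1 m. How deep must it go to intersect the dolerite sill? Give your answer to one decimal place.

Two edge vectors: BH-1→BH-2 = (-637, -255, -433), BH-1→BH-3 = (176, 236, 376.6).
Normal n = (BH-1→BH-2) × (BH-1→BH-3) = (6155, 163686.2, -105452).
So ∂z/∂x = −n_x/n_z = 0.058368 and ∂z/∂y = −n_y/n_z = 1.552234.
Intercept c from BH-1: 1204.8 − 50.78 − 842.86 = 311.16.
At (501, 668): z_contact = 29.24 + 1036.89 + 311.16 = 1377.29 m.
Depth below ground = 1595.1 − 1377.29 = 217.8 m.

217.8 m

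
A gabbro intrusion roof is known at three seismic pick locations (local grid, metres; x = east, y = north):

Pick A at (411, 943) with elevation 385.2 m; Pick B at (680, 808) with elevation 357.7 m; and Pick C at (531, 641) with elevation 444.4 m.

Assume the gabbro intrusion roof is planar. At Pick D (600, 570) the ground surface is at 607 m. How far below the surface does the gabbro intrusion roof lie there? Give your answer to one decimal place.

158.9 m

Let the plane be z = a·x + b·y + c.
Pick B−Pick A: 269a − 135b = −27.5;  Pick C−Pick A: 120a − 302b = 59.2.
Solving gives a = −0.25058, b = −0.29559.
Then c = 385.2 − a·411 − b·943 = 766.93.
At (600, 570): z_contact = −150.35 − 168.49 + 766.93 = 448.10 m.
Depth below ground = 607 − 448.10 = 158.9 m.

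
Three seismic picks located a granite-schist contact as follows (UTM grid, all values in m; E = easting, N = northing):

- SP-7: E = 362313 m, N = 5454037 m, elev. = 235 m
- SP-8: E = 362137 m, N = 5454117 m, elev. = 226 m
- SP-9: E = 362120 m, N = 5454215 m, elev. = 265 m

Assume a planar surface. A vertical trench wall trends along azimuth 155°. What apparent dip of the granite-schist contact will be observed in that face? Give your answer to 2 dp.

16.37°

Let the plane be z = a·E + b·N + c.
SP-8−SP-7: −176a + 80b = −9;  SP-9−SP-7: −193a + 178b = 30.
Solving gives a = 0.25189, b = 0.44165.
Unit vector along 155° is (sin 155°, cos 155°) = (0.4226, -0.9063).
Slope in that direction = a·(0.4226) + b·(-0.9063) = −0.29382.
Apparent dip = arctan|0.29382| = 16.37° (true dip is 27.0°, so apparent ≤ true as expected).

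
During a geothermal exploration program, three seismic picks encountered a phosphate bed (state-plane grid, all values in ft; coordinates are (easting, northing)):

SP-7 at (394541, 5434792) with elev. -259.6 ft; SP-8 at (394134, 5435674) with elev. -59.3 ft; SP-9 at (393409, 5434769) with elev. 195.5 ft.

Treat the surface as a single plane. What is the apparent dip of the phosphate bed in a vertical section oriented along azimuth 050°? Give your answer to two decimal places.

Two edge vectors: SP-7→SP-8 = (-407, 882, 200.3), SP-7→SP-9 = (-1132, -23, 455.1).
Normal n = (SP-7→SP-8) × (SP-7→SP-9) = (406005.1, -41513.9, 1007785).
So ∂z/∂E = −n_x/n_z = −0.40287 and ∂z/∂N = −n_y/n_z = 0.04119.
Unit vector along 050° is (sin 50°, cos 50°) = (0.7660, 0.6428).
Slope in that direction = a·(0.7660) + b·(0.6428) = −0.28214.
Apparent dip = arctan|0.28214| = 15.76° (true dip is 22.0°, so apparent ≤ true as expected).

15.76°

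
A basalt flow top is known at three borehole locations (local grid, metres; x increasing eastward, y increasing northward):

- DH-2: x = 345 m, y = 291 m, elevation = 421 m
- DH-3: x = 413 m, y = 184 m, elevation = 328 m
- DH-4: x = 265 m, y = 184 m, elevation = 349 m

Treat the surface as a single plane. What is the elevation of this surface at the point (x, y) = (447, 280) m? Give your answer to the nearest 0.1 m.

398.0 m

Let the plane be z = a·x + b·y + c.
DH-3−DH-2: 68a − 107b = −93;  DH-4−DH-2: −80a − 107b = −72.
Solving gives a = −0.14189, b = 0.77898.
Then c = 421 − a·345 − b·291 = 243.27.
At (447, 280): z = −63.4 + 218.1 + 243.27 = 398.0 m.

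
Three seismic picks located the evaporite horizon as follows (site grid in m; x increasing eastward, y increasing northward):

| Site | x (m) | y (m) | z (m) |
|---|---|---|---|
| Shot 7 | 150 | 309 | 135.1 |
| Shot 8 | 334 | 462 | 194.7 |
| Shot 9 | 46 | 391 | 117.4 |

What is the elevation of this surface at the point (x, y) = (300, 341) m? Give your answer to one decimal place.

174.9 m

Two edge vectors: Shot 7→Shot 8 = (184, 153, 59.6), Shot 7→Shot 9 = (-104, 82, -17.7).
Normal n = (Shot 7→Shot 8) × (Shot 7→Shot 9) = (-7595.3, -2941.6, 31000).
So ∂z/∂x = −n_x/n_z = 0.24501 and ∂z/∂y = −n_y/n_z = 0.09489.
Intercept c from Shot 7: 135.1 − 36.75 − 29.32 = 69.03.
At (300, 341): z = 73.5 + 32.4 + 69.03 = 174.9 m.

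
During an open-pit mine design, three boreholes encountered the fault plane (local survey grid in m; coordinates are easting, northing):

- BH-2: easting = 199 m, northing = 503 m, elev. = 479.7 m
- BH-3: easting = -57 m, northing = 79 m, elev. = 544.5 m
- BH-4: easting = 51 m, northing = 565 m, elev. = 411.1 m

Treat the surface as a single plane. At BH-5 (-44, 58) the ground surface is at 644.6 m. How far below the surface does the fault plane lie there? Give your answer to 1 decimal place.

Two edge vectors: BH-2→BH-3 = (-256, -424, 64.8), BH-2→BH-4 = (-148, 62, -68.6).
Normal n = (BH-2→BH-3) × (BH-2→BH-4) = (25068.8, -27152, -78624).
So ∂z/∂easting = −n_x/n_z = 0.31884 and ∂z/∂northing = −n_y/n_z = −0.34534.
Intercept c from BH-2: 479.7 − 63.45 + 173.71 = 589.96.
At (-44, 58): z_contact = −14.03 − 20.03 + 589.96 = 555.90 m.
Depth below ground = 644.6 − 555.90 = 88.7 m.

88.7 m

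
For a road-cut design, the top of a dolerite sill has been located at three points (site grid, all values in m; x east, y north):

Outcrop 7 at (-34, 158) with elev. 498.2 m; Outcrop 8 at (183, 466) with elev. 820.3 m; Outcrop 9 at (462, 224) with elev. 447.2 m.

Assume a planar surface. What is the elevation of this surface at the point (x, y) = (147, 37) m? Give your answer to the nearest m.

301 m

Two edge vectors: Outcrop 7→Outcrop 8 = (217, 308, 322.1), Outcrop 7→Outcrop 9 = (496, 66, -51).
Normal n = (Outcrop 7→Outcrop 8) × (Outcrop 7→Outcrop 9) = (-36966.6, 170828.6, -138446).
So ∂z/∂x = −n_x/n_z = −0.26701 and ∂z/∂y = −n_y/n_z = 1.23390.
Intercept c from Outcrop 7: 498.2 − 9.08 − 194.96 = 294.17.
At (147, 37): z = −39.3 + 45.7 + 294.17 = 300.6 m.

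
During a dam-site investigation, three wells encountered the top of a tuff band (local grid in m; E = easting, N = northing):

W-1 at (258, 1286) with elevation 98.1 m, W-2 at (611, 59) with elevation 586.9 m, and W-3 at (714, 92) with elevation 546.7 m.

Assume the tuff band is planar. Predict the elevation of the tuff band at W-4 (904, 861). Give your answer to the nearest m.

Two edge vectors: W-1→W-2 = (353, -1227, 488.8), W-1→W-3 = (456, -1194, 448.6).
Normal n = (W-1→W-2) × (W-1→W-3) = (33195, 64537, 138030).
So ∂z/∂E = −n_x/n_z = −0.24049 and ∂z/∂N = −n_y/n_z = −0.46756.
Intercept c from W-1: 98.1 + 62.05 + 601.28 = 761.43.
At (904, 861): z = −217.4 − 402.6 + 761.43 = 141.5 m.

141 m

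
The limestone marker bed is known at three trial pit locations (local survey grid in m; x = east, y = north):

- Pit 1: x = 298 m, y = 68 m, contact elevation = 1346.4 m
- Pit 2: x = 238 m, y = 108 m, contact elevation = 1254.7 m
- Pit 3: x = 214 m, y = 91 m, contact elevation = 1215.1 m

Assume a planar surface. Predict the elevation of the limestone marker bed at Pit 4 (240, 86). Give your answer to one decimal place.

Let the plane be z = a·x + b·y + c.
Pit 2−Pit 1: −60a + 40b = −91.7;  Pit 3−Pit 1: −84a + 23b = −131.3.
Solving gives a = 1.58732, b = 0.08848.
Then c = 1346.4 − a·298 − b·68 = 867.36.
At (240, 86): z = 381.0 + 7.6 + 867.36 = 1255.9 m.

1255.9 m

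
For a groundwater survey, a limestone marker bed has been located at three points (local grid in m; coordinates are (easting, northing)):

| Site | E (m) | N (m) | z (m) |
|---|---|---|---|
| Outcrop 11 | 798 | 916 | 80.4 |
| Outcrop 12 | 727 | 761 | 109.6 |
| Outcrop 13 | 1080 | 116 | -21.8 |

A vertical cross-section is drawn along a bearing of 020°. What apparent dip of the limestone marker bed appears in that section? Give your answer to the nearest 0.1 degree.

Two edge vectors: Outcrop 11→Outcrop 12 = (-71, -155, 29.2), Outcrop 11→Outcrop 13 = (282, -800, -102.2).
Normal n = (Outcrop 11→Outcrop 12) × (Outcrop 11→Outcrop 13) = (39201, 978.2, 100510).
So ∂z/∂E = −n_x/n_z = −0.39002 and ∂z/∂N = −n_y/n_z = −0.00973.
Unit vector along 020° is (sin 20°, cos 20°) = (0.3420, 0.9397).
Slope in that direction = a·(0.3420) + b·(0.9397) = −0.14254.
Apparent dip = arctan|0.14254| = 8.1° (true dip is 21.3°, so apparent ≤ true as expected).

8.1°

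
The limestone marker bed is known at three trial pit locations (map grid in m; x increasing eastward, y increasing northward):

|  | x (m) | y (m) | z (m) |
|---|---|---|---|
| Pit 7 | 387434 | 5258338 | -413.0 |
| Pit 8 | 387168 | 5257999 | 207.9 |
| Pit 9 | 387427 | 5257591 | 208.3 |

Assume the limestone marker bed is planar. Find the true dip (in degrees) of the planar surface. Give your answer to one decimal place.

56.8°

Two edge vectors: Pit 7→Pit 8 = (-266, -339, 620.9), Pit 7→Pit 9 = (-7, -747, 621.3).
Normal n = (Pit 7→Pit 8) × (Pit 7→Pit 9) = (253191.6, 160919.5, 196329).
So ∂z/∂x = −n_x/n_z = −1.28963 and ∂z/∂y = −n_y/n_z = −0.81964.
Gradient magnitude |∇z| = √(a² + b²) = √(1.66314 + 0.67181) = 1.52806.
True dip = arctan(1.52806) = 56.8°, dipping toward ENE (azimuth ≈ 058°).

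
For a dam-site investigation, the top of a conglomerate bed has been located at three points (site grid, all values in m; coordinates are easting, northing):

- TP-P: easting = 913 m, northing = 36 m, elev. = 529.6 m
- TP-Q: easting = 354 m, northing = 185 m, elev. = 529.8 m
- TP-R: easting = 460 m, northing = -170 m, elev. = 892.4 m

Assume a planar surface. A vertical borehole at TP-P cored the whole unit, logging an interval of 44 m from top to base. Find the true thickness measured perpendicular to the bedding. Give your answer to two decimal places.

28.89 m

Let the plane be z = a·easting + b·northing + c.
TP-Q−TP-P: −559a + 149b = 0.2;  TP-R−TP-P: −453a − 206b = 362.8.
Solving gives a = −0.29618, b = −1.10985.
|∇z| = √(a²+b²) = 1.14869, so dip δ = arctan(1.14869) = 48.96°.
True thickness = vertical thickness × cos δ = 44 × cos 48.96° = 28.89 m.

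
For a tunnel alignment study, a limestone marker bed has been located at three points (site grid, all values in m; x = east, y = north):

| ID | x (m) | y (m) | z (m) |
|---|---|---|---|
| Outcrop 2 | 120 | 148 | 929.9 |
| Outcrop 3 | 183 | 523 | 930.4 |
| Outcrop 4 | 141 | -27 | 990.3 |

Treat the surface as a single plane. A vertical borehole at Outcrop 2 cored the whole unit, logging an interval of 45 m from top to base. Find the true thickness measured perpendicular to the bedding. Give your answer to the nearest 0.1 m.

Two edge vectors: Outcrop 2→Outcrop 3 = (63, 375, 0.5), Outcrop 2→Outcrop 4 = (21, -175, 60.4).
Normal n = (Outcrop 2→Outcrop 3) × (Outcrop 2→Outcrop 4) = (22737.5, -3794.7, -18900).
So ∂z/∂x = −n_x/n_z = 1.20304 and ∂z/∂y = −n_y/n_z = −0.20078.
|∇z| = √(a²+b²) = 1.21968, so dip δ = arctan(1.21968) = 50.65°.
True thickness = vertical thickness × cos δ = 45 × cos 50.65° = 28.5 m.

28.5 m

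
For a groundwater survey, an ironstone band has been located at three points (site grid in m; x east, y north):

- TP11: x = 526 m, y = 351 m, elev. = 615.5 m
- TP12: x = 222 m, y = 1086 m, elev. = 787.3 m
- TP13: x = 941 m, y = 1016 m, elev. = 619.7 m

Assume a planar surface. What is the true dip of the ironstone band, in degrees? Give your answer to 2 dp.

Two edge vectors: TP11→TP12 = (-304, 735, 171.8), TP11→TP13 = (415, 665, 4.2).
Normal n = (TP11→TP12) × (TP11→TP13) = (-111160, 72573.8, -507185).
So ∂z/∂x = −n_x/n_z = −0.21917 and ∂z/∂y = −n_y/n_z = 0.14309.
Gradient magnitude |∇z| = √(a² + b²) = √(0.04804 + 0.02048) = 0.26175.
True dip = arctan(0.26175) = 14.67°, dipping toward ESE (azimuth ≈ 123°).

14.67°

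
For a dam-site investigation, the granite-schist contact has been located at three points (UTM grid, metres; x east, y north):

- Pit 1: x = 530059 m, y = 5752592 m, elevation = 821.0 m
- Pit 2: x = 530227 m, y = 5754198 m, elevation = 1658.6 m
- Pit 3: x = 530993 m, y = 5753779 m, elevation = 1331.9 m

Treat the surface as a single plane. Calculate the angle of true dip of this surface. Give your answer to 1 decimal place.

28.9°

Let the plane be z = a·x + b·y + c.
Pit 2−Pit 1: 168a + 1606b = 837.6;  Pit 3−Pit 1: 934a + 1187b = 510.9.
Solving gives a = −0.13357, b = 0.53552.
Gradient magnitude |∇z| = √(a² + b²) = √(0.01784 + 0.28678) = 0.55192.
True dip = arctan(0.55192) = 28.9°, dipping toward SSE (azimuth ≈ 166°).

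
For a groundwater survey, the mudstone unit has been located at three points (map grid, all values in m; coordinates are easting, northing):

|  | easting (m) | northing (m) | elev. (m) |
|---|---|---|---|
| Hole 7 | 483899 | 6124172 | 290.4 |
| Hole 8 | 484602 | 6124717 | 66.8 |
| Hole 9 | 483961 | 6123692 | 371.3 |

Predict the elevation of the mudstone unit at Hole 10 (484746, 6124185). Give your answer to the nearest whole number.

Let the plane be z = a·easting + b·northing + c.
Hole 8−Hole 7: 703a + 545b = −223.6;  Hole 9−Hole 7: 62a − 480b = 80.9.
Solving gives a = −0.17034588, b = −0.19054468.
Then c = 290.4 − a·483899 − b·6124172 = 1249648.97.
At (484746, 6124185): z = −82574.5 − 1166930.8 + 1249648.97 = 143.6 m.

144 m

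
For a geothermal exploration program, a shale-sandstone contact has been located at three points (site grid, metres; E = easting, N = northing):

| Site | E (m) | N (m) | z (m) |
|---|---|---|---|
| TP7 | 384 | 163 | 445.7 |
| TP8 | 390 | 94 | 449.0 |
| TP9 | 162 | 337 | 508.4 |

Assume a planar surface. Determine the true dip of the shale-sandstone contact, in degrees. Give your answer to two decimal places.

Let the plane be z = a·E + b·N + c.
TP8−TP7: 6a − 69b = 3.3;  TP9−TP7: −222a + 174b = 62.7.
Solving gives a = −0.34332, b = −0.07768.
Gradient magnitude |∇z| = √(a² + b²) = √(0.11787 + 0.00603) = 0.35199.
True dip = arctan(0.35199) = 19.39°, dipping toward ENE (azimuth ≈ 077°).

19.39°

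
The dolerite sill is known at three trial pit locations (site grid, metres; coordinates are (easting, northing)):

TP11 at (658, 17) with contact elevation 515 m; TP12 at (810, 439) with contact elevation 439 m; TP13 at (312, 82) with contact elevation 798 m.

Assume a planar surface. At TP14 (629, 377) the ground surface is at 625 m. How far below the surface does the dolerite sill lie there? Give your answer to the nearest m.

Let the plane be z = a·E + b·N + c.
TP12−TP11: 152a + 422b = −76;  TP13−TP11: −346a + 65b = 283.
Solving gives a = −0.79777, b = 0.10725.
Then c = 515 − a·658 − b·17 = 1038.11.
At (629, 377): z_contact = −501.8 + 40.4 + 1038.11 = 576.7 m.
Depth below ground = 625 − 576.7 = 48 m.

48 m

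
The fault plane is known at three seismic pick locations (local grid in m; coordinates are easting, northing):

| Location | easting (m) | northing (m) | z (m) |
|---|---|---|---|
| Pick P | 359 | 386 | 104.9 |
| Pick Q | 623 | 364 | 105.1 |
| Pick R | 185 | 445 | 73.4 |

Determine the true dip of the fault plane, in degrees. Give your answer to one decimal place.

Let the plane be z = a·easting + b·northing + c.
Pick Q−Pick P: 264a − 22b = 0.2;  Pick R−Pick P: −174a + 59b = −31.5.
Solving gives a = −0.05798, b = −0.70490.
Gradient magnitude |∇z| = √(a² + b²) = √(0.00336 + 0.49689) = 0.70728.
True dip = arctan(0.70728) = 35.3°, dipping toward N (azimuth ≈ 005°).

35.3°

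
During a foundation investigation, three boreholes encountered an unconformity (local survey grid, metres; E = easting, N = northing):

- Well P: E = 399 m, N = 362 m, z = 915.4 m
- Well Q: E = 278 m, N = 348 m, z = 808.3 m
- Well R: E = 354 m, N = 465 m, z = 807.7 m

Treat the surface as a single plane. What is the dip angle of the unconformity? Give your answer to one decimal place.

Two edge vectors: Well P→Well Q = (-121, -14, -107.1), Well P→Well R = (-45, 103, -107.7).
Normal n = (Well P→Well Q) × (Well P→Well R) = (12539.1, -8212.2, -13093).
So ∂z/∂E = −n_x/n_z = 0.95769 and ∂z/∂N = −n_y/n_z = −0.62722.
Gradient magnitude |∇z| = √(a² + b²) = √(0.91718 + 0.39341) = 1.14481.
True dip = arctan(1.14481) = 48.9°, dipping toward WNW (azimuth ≈ 303°).

48.9°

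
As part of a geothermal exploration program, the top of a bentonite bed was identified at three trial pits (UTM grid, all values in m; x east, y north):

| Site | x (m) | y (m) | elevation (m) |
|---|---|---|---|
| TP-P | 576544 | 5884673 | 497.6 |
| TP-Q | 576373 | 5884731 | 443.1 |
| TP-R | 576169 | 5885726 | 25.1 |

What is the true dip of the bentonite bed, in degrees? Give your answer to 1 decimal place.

Two edge vectors: TP-P→TP-Q = (-171, 58, -54.5), TP-P→TP-R = (-375, 1053, -472.5).
Normal n = (TP-P→TP-Q) × (TP-P→TP-R) = (29983.5, -60360, -158313).
So ∂z/∂x = −n_x/n_z = 0.18939 and ∂z/∂y = −n_y/n_z = −0.38127.
Gradient magnitude |∇z| = √(a² + b²) = √(0.03587 + 0.14537) = 0.42572.
True dip = arctan(0.42572) = 23.1°, dipping toward NNW (azimuth ≈ 334°).

23.1°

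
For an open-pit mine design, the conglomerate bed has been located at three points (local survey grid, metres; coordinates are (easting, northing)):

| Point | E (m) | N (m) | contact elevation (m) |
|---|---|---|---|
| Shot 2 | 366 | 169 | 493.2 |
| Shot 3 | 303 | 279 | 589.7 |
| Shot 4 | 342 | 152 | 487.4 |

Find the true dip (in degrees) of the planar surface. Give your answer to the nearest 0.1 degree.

37.6°

Let the plane be z = a·E + b·N + c.
Shot 3−Shot 2: −63a + 110b = 96.5;  Shot 4−Shot 2: −24a − 17b = −5.8.
Solving gives a = −0.27014, b = 0.72255.
Gradient magnitude |∇z| = √(a² + b²) = √(0.07298 + 0.52209) = 0.77140.
True dip = arctan(0.77140) = 37.6°, dipping toward SSE (azimuth ≈ 160°).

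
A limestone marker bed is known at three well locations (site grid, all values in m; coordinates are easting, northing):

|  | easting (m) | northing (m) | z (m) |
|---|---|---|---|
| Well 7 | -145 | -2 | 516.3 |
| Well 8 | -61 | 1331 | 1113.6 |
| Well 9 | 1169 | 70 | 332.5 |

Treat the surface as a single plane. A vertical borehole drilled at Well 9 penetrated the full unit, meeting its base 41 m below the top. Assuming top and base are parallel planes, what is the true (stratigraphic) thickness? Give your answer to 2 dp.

36.86 m

Let the plane be z = a·easting + b·northing + c.
Well 8−Well 7: 84a + 1333b = 597.3;  Well 9−Well 7: 1314a + 72b = −183.8.
Solving gives a = −0.16500, b = 0.45848.
|∇z| = √(a²+b²) = 0.48727, so dip δ = arctan(0.48727) = 25.98°.
True thickness = vertical thickness × cos δ = 41 × cos 25.98° = 36.86 m.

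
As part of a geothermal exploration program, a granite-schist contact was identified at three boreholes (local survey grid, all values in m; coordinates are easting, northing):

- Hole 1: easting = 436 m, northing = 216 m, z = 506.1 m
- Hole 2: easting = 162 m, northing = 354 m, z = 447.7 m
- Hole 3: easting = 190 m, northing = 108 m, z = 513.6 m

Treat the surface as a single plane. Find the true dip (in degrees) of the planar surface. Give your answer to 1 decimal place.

Two edge vectors: Hole 1→Hole 2 = (-274, 138, -58.4), Hole 1→Hole 3 = (-246, -108, 7.5).
Normal n = (Hole 1→Hole 2) × (Hole 1→Hole 3) = (-5272.2, 16421.4, 63540).
So ∂z/∂easting = −n_x/n_z = 0.08297 and ∂z/∂northing = −n_y/n_z = −0.25844.
Gradient magnitude |∇z| = √(a² + b²) = √(0.00688 + 0.06679) = 0.27144.
True dip = arctan(0.27144) = 15.2°, dipping toward NNW (azimuth ≈ 342°).

15.2°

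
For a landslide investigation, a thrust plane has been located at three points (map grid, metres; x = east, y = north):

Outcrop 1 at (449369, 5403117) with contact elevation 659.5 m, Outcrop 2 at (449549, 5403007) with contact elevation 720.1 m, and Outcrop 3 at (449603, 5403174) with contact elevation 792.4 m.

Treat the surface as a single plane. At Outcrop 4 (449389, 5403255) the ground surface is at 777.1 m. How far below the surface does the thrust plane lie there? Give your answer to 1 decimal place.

70.2 m

Let the plane be z = a·x + b·y + c.
Outcrop 2−Outcrop 1: 180a − 110b = 60.6;  Outcrop 3−Outcrop 1: 234a + 57b = 132.9.
Solving gives a = 0.502033333, b = 0.270600000.
Then c = 659.5 − a·449369 − b·5403117 = −1687022.18.
At (449389, 5403255): z_contact = 225608.26 + 1462120.80 − 1687022.18 = 706.88 m.
Depth below ground = 777.1 − 706.88 = 70.2 m.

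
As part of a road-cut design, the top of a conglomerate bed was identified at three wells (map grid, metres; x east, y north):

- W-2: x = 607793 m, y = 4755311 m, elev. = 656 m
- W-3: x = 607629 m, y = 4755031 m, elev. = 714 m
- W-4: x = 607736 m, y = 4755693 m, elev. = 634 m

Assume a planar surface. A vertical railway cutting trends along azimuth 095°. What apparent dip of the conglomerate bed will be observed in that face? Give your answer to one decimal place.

Let the plane be z = a·x + b·y + c.
W-3−W-2: −164a − 280b = 58;  W-4−W-2: −57a + 382b = −22.
Solving gives a = −0.20349, b = −0.08796.
Unit vector along 095° is (sin 95°, cos 95°) = (0.9962, -0.0872).
Slope in that direction = a·(0.9962) + b·(-0.0872) = −0.19505.
Apparent dip = arctan|0.19505| = 11.0° (true dip is 12.5°, so apparent ≤ true as expected).

11.0°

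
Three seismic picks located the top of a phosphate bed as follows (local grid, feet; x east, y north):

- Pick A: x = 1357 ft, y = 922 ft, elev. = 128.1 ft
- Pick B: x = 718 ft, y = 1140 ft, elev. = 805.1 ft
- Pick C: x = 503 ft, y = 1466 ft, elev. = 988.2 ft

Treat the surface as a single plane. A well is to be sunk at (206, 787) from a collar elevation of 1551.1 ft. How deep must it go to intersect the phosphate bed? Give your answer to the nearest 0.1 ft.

110.2 ft

Two edge vectors: Pick A→Pick B = (-639, 218, 677), Pick A→Pick C = (-854, 544, 860.1).
Normal n = (Pick A→Pick B) × (Pick A→Pick C) = (-180786.2, -28554.1, -161444).
So ∂z/∂x = −n_x/n_z = −1.119807 and ∂z/∂y = −n_y/n_z = −0.176867.
Intercept c from Pick A: 128.1 + 1519.58 + 163.07 = 1810.75.
At (206, 787): z_contact = −230.68 − 139.19 + 1810.75 = 1440.88 ft.
Depth below ground = 1551.1 − 1440.88 = 110.2 ft.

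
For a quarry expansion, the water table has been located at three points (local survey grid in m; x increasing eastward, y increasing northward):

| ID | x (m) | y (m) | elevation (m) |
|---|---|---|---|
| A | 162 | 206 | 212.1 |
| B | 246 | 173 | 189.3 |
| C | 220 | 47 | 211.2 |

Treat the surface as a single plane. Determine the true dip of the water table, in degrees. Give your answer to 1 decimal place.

Two edge vectors: A→B = (84, -33, -22.8), A→C = (58, -159, -0.9).
Normal n = (A→B) × (A→C) = (-3595.5, -1246.8, -11442).
So ∂z/∂x = −n_x/n_z = −0.31424 and ∂z/∂y = −n_y/n_z = −0.10897.
Gradient magnitude |∇z| = √(a² + b²) = √(0.09874 + 0.01187) = 0.33259.
True dip = arctan(0.33259) = 18.4°, dipping toward ENE (azimuth ≈ 071°).

18.4°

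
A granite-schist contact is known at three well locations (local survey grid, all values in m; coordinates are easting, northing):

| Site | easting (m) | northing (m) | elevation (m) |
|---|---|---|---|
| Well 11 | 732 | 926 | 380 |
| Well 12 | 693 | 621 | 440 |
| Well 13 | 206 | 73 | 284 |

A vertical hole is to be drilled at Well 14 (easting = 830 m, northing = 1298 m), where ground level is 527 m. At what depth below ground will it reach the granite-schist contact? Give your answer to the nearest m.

Let the plane be z = a·easting + b·northing + c.
Well 12−Well 11: −39a − 305b = 60;  Well 13−Well 11: −526a − 853b = −96.
Solving gives a = 0.63273, b = −0.27763.
Then c = 380 − a·732 − b·926 = 173.92.
At (830, 1298): z_contact = 525.2 − 360.4 + 173.92 = 338.7 m.
Depth below ground = 527 − 338.7 = 188 m.

188 m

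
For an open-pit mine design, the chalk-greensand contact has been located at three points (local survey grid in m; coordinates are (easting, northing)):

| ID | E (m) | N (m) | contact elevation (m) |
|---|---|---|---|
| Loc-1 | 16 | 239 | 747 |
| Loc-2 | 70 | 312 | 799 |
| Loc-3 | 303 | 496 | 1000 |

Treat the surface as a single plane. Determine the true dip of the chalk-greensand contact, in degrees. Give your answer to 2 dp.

36.63°

Two edge vectors: Loc-1→Loc-2 = (54, 73, 52), Loc-1→Loc-3 = (287, 257, 253).
Normal n = (Loc-1→Loc-2) × (Loc-1→Loc-3) = (5105, 1262, -7073).
So ∂z/∂E = −n_x/n_z = 0.72176 and ∂z/∂N = −n_y/n_z = 0.17842.
Gradient magnitude |∇z| = √(a² + b²) = √(0.52094 + 0.03184) = 0.74349.
True dip = arctan(0.74349) = 36.63°, dipping toward WSW (azimuth ≈ 256°).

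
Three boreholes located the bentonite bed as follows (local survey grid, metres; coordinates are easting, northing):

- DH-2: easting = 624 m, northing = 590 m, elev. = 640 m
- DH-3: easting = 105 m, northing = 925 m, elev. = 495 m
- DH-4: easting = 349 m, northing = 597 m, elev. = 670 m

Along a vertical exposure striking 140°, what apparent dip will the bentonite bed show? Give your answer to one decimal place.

Two edge vectors: DH-2→DH-3 = (-519, 335, -145), DH-2→DH-4 = (-275, 7, 30).
Normal n = (DH-2→DH-3) × (DH-2→DH-4) = (11065, 55445, 88492).
So ∂z/∂easting = −n_x/n_z = −0.12504 and ∂z/∂northing = −n_y/n_z = −0.62655.
Unit vector along 140° is (sin 140°, cos 140°) = (0.6428, -0.7660).
Slope in that direction = a·(0.6428) + b·(-0.7660) = 0.39959.
Apparent dip = arctan|0.39959| = 21.8° (true dip is 32.6°, so apparent ≤ true as expected).

21.8°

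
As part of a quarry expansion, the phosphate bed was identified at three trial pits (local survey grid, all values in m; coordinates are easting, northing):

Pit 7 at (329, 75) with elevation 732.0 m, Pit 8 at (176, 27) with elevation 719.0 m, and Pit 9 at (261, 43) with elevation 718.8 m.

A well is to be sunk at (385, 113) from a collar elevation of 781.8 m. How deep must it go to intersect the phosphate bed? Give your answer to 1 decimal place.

30.8 m

Two edge vectors: Pit 7→Pit 8 = (-153, -48, -13), Pit 7→Pit 9 = (-68, -32, -13.2).
Normal n = (Pit 7→Pit 8) × (Pit 7→Pit 9) = (217.6, -1135.6, 1632).
So ∂z/∂easting = −n_x/n_z = −0.13333 and ∂z/∂northing = −n_y/n_z = 0.69583.
Intercept c from Pit 7: 732 + 43.87 − 52.19 = 723.68.
At (385, 113): z_contact = −51.33 + 78.63 + 723.68 = 750.98 m.
Depth below ground = 781.8 − 750.98 = 30.8 m.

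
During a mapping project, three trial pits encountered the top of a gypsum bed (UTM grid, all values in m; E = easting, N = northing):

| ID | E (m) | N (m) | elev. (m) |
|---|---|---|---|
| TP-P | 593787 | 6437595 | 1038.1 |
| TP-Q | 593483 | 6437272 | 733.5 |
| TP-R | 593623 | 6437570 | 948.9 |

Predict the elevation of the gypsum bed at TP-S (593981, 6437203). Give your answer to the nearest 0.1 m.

Let the plane be z = a·E + b·N + c.
TP-Q−TP-P: −304a − 323b = −304.6;  TP-R−TP-P: −164a − 25b = −89.2.
Solving gives a = 0.467173587, b = 0.503341268.
Then c = 1038.1 − a·593787 − b·6437595 = −3516670.73.
At (593981, 6437203): z = 277492.2 + 3240109.9 − 3516670.73 = 931.4 m.

931.4 m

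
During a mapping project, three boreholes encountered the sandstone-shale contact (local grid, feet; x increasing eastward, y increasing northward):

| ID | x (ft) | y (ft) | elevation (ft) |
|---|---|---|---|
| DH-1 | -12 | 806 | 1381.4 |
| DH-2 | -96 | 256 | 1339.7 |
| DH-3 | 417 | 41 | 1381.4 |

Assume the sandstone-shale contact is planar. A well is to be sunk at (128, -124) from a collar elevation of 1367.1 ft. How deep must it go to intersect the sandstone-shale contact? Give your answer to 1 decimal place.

Let the plane be z = a·x + b·y + c.
DH-2−DH-1: −84a − 550b = −41.7;  DH-3−DH-1: 429a − 765b = 0.
Solving gives a = 0.10626, b = 0.05959.
Then c = 1381.4 − a·-12 − b·806 = 1334.65.
At (128, -124): z_contact = 13.60 − 7.39 + 1334.65 = 1340.86 ft.
Depth below ground = 1367.1 − 1340.86 = 26.2 ft.

26.2 ft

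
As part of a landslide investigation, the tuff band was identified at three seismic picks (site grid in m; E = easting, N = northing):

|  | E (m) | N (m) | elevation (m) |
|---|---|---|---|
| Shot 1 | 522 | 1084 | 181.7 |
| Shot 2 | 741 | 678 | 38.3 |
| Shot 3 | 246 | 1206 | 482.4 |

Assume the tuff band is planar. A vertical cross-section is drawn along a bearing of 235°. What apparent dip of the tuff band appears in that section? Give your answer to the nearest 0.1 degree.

49.7°

Two edge vectors: Shot 1→Shot 2 = (219, -406, -143.4), Shot 1→Shot 3 = (-276, 122, 300.7).
Normal n = (Shot 1→Shot 2) × (Shot 1→Shot 3) = (-104589.4, -26274.9, -85338).
So ∂z/∂E = −n_x/n_z = −1.22559 and ∂z/∂N = −n_y/n_z = −0.30789.
Unit vector along 235° is (sin 235°, cos 235°) = (-0.8192, -0.5736).
Slope in that direction = a·(-0.8192) + b·(-0.5736) = 1.18054.
Apparent dip = arctan|1.18054| = 49.7° (true dip is 51.6°, so apparent ≤ true as expected).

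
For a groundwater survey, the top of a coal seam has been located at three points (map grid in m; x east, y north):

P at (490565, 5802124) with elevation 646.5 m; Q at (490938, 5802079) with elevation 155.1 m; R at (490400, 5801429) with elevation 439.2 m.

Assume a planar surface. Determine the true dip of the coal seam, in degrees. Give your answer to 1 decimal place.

54.1°

Two edge vectors: P→Q = (373, -45, -491.4), P→R = (-165, -695, -207.3).
Normal n = (P→Q) × (P→R) = (-332194.5, 158403.9, -266660).
So ∂z/∂x = −n_x/n_z = −1.24576 and ∂z/∂y = −n_y/n_z = 0.59403.
Gradient magnitude |∇z| = √(a² + b²) = √(1.55192 + 0.35287) = 1.38014.
True dip = arctan(1.38014) = 54.1°, dipping toward ESE (azimuth ≈ 115°).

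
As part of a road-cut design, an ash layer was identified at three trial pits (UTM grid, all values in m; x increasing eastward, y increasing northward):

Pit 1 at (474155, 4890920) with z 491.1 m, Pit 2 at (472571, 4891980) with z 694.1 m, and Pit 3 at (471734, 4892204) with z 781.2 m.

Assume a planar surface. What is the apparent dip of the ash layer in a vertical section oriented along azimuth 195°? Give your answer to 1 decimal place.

2.0°

Let the plane be z = a·x + b·y + c.
Pit 2−Pit 1: −1584a + 1060b = 203;  Pit 3−Pit 1: −2421a + 1284b = 290.1.
Solving gives a = −0.08800, b = 0.06000.
Unit vector along 195° is (sin 195°, cos 195°) = (-0.2588, -0.9659).
Slope in that direction = a·(-0.2588) + b·(-0.9659) = −0.03518.
Apparent dip = arctan|0.03518| = 2.0° (true dip is 6.1°, so apparent ≤ true as expected).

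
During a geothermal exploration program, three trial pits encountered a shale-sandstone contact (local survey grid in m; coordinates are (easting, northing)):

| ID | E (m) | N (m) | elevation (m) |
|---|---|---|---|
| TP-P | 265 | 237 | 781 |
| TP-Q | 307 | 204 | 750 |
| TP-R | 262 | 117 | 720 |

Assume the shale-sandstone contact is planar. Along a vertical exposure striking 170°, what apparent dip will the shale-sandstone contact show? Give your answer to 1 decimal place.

Let the plane be z = a·E + b·N + c.
TP-Q−TP-P: 42a − 33b = −31;  TP-R−TP-P: −3a − 120b = −61.
Solving gives a = −0.33217, b = 0.51664.
Unit vector along 170° is (sin 170°, cos 170°) = (0.1736, -0.9848).
Slope in that direction = a·(0.1736) + b·(-0.9848) = −0.56647.
Apparent dip = arctan|0.56647| = 29.5° (true dip is 31.6°, so apparent ≤ true as expected).

29.5°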